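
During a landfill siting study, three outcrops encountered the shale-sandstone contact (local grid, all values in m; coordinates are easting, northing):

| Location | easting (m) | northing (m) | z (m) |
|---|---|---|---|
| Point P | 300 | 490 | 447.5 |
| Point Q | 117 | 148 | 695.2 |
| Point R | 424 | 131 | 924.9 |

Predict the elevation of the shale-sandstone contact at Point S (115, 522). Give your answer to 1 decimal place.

Let the plane be z = a·easting + b·northing + c.
Point Q−Point P: −183a − 342b = 247.7;  Point R−Point P: 124a − 359b = 477.4.
Solving gives a = 0.68772, b = −1.09226.
Then c = 447.5 − a·300 − b·490 = 776.39.
At (115, 522): z = 79.1 − 570.2 + 776.39 = 285.3 m.

285.3 m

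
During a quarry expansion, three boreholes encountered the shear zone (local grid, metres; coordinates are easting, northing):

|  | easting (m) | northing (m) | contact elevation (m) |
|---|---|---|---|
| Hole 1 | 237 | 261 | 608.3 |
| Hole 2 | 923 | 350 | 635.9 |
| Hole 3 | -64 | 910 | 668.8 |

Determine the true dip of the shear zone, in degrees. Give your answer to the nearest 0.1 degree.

Two edge vectors: Hole 1→Hole 2 = (686, 89, 27.6), Hole 1→Hole 3 = (-301, 649, 60.5).
Normal n = (Hole 1→Hole 2) × (Hole 1→Hole 3) = (-12527.9, -49810.6, 472003).
So ∂z/∂easting = −n_x/n_z = 0.02654 and ∂z/∂northing = −n_y/n_z = 0.10553.
Gradient magnitude |∇z| = √(a² + b²) = √(0.00070 + 0.01114) = 0.10882.
True dip = arctan(0.10882) = 6.2°, dipping toward SSW (azimuth ≈ 194°).

6.2°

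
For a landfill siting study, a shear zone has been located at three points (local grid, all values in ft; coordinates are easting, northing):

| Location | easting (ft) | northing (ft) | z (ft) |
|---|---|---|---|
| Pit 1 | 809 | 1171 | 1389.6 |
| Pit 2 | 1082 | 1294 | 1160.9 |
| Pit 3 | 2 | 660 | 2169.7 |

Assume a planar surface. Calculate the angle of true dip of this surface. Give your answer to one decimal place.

41.2°

Let the plane be z = a·easting + b·northing + c.
Pit 2−Pit 1: 273a + 123b = −228.7;  Pit 3−Pit 1: −807a − 511b = 780.1.
Solving gives a = −0.51969, b = −0.70589.
Gradient magnitude |∇z| = √(a² + b²) = √(0.27008 + 0.49828) = 0.87656.
True dip = arctan(0.87656) = 41.2°, dipping toward NE (azimuth ≈ 036°).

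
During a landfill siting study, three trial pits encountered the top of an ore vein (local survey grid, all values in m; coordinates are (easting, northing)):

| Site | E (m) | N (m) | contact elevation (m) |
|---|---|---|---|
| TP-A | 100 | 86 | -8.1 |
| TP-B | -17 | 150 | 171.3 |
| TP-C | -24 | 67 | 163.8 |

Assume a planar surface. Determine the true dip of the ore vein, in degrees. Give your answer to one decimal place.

55.1°

Two edge vectors: TP-A→TP-B = (-117, 64, 179.4), TP-A→TP-C = (-124, -19, 171.9).
Normal n = (TP-A→TP-B) × (TP-A→TP-C) = (14410.2, -2133.3, 10159).
So ∂z/∂E = −n_x/n_z = −1.41847 and ∂z/∂N = −n_y/n_z = 0.20999.
Gradient magnitude |∇z| = √(a² + b²) = √(2.01205 + 0.04410) = 1.43393.
True dip = arctan(1.43393) = 55.1°, dipping toward E (azimuth ≈ 098°).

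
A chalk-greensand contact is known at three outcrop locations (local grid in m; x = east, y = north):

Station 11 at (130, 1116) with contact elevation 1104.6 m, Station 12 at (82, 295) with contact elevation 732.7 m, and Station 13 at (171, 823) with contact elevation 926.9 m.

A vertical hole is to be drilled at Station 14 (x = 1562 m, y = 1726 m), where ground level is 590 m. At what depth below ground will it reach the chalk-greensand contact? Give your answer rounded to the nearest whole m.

289 m

Let the plane be z = a·x + b·y + c.
Station 12−Station 11: −48a − 821b = −371.9;  Station 13−Station 11: 41a − 293b = −177.7.
Solving gives a = −0.77370, b = 0.49822.
Then c = 1104.6 − a·130 − b·1116 = 649.17.
At (1562, 1726): z_contact = −1208.5 + 859.9 + 649.17 = 300.6 m.
Depth below ground = 590 − 300.6 = 289 m.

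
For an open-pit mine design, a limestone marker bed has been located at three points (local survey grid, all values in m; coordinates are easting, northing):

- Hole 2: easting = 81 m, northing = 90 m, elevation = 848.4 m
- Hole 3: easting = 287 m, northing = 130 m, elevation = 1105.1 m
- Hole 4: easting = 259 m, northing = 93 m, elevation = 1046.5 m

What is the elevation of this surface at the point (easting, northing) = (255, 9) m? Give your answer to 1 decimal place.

979.0 m

Let the plane be z = a·easting + b·northing + c.
Hole 3−Hole 2: 206a + 40b = 256.7;  Hole 4−Hole 2: 178a + 3b = 198.1.
Solving gives a = 1.10026, b = 0.75115.
Then c = 848.4 − a·81 − b·90 = 691.68.
At (255, 9): z = 280.6 + 6.8 + 691.68 = 979.0 m.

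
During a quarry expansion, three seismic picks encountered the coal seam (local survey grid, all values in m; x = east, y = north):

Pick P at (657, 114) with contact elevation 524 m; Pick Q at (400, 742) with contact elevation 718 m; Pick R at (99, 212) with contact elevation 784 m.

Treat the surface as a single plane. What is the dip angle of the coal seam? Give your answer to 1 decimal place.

24.8°

Two edge vectors: Pick P→Pick Q = (-257, 628, 194), Pick P→Pick R = (-558, 98, 260).
Normal n = (Pick P→Pick Q) × (Pick P→Pick R) = (144268, -41432, 325238).
So ∂z/∂x = −n_x/n_z = −0.44358 and ∂z/∂y = −n_y/n_z = 0.12739.
Gradient magnitude |∇z| = √(a² + b²) = √(0.19676 + 0.01623) = 0.46151.
True dip = arctan(0.46151) = 24.8°, dipping toward ESE (azimuth ≈ 106°).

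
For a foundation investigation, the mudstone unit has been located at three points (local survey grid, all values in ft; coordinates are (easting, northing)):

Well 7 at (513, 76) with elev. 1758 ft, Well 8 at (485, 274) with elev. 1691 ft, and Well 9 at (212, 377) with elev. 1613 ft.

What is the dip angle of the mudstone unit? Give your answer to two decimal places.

19.61°

Two edge vectors: Well 7→Well 8 = (-28, 198, -67), Well 7→Well 9 = (-301, 301, -145).
Normal n = (Well 7→Well 8) × (Well 7→Well 9) = (-8543, 16107, 51170).
So ∂z/∂E = −n_x/n_z = 0.16695 and ∂z/∂N = −n_y/n_z = −0.31477.
Gradient magnitude |∇z| = √(a² + b²) = √(0.02787 + 0.09908) = 0.35631.
True dip = arctan(0.35631) = 19.61°, dipping toward NNW (azimuth ≈ 332°).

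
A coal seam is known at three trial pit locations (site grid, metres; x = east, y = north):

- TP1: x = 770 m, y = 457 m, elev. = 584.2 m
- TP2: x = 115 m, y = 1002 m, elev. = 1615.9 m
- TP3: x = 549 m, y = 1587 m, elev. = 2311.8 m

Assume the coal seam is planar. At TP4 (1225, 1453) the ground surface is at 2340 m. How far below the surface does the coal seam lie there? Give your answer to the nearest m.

Two edge vectors: TP1→TP2 = (-655, 545, 1031.7), TP1→TP3 = (-221, 1130, 1727.6).
Normal n = (TP1→TP2) × (TP1→TP3) = (-224279, 903572.3, -619705).
So ∂z/∂x = −n_x/n_z = −0.36191 and ∂z/∂y = −n_y/n_z = 1.45807.
Intercept c from TP1: 584.2 + 278.67 − 666.34 = 196.54.
At (1225, 1453): z_contact = −443.3 + 2118.6 + 196.54 = 1871.8 m.
Depth below ground = 2340 − 1871.8 = 468 m.

468 m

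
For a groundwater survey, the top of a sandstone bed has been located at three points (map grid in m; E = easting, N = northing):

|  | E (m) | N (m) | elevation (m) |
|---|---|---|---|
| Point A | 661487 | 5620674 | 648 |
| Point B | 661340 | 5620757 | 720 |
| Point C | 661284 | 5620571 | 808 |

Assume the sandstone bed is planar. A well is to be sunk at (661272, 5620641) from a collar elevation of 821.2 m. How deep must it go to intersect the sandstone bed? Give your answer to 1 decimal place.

24.9 m

Let the plane be z = a·E + b·N + c.
Point B−Point A: −147a + 83b = 72;  Point C−Point A: −203a − 103b = 160.
Solving gives a = −0.646952173, b = −0.278336980.
Then c = 648 − a·661487 − b·5620674 = 1993039.88.
At (661272, 5620641): z_contact = −427811.36 − 1564432.24 + 1993039.88 = 796.28 m.
Depth below ground = 821.2 − 796.28 = 24.9 m.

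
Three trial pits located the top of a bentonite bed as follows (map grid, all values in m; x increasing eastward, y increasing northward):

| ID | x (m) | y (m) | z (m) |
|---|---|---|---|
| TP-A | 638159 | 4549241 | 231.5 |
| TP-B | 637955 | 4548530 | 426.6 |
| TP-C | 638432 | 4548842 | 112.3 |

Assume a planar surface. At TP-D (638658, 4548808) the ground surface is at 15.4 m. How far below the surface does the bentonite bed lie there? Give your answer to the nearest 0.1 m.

Let the plane be z = a·x + b·y + c.
TP-B−TP-A: −204a − 711b = 195.1;  TP-C−TP-A: 273a − 399b = −119.2.
Solving gives a = −0.590187623, b = −0.105065717.
Then c = 231.5 − a·638159 − b·4549241 = 854834.31.
At (638658, 4548808): z_contact = −376928.05 − 477923.77 + 854834.31 = -17.51 m.
Depth below ground = 15.4 − (-17.51) = 32.9 m.

32.9 m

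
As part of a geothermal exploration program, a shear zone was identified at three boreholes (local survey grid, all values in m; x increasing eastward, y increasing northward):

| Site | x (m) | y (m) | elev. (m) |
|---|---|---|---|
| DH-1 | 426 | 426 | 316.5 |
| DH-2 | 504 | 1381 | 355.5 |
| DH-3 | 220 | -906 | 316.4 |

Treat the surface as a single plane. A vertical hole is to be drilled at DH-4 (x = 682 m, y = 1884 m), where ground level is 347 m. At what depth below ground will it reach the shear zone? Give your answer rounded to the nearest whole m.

Let the plane be z = a·x + b·y + c.
DH-2−DH-1: 78a + 955b = 39;  DH-3−DH-1: −206a − 1332b = −0.1.
Solving gives a = −0.55855, b = 0.08646.
Then c = 316.5 − a·426 − b·426 = 517.61.
At (682, 1884): z_contact = −380.9 + 162.9 + 517.61 = 299.6 m.
Depth below ground = 347 − 299.6 = 47 m.

47 m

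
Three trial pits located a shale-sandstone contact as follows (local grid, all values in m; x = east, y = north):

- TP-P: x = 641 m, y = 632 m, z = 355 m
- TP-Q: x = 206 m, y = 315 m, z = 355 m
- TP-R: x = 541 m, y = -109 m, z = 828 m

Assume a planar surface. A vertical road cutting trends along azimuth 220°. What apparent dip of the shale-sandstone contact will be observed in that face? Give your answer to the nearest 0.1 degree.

11.9°

Two edge vectors: TP-P→TP-Q = (-435, -317, 0), TP-P→TP-R = (-100, -741, 473).
Normal n = (TP-P→TP-Q) × (TP-P→TP-R) = (-149941, 205755, 290635).
So ∂z/∂x = −n_x/n_z = 0.51591 and ∂z/∂y = −n_y/n_z = −0.70795.
Unit vector along 220° is (sin 220°, cos 220°) = (-0.6428, -0.7660).
Slope in that direction = a·(-0.6428) + b·(-0.7660) = 0.21070.
Apparent dip = arctan|0.21070| = 11.9° (true dip is 41.2°, so apparent ≤ true as expected).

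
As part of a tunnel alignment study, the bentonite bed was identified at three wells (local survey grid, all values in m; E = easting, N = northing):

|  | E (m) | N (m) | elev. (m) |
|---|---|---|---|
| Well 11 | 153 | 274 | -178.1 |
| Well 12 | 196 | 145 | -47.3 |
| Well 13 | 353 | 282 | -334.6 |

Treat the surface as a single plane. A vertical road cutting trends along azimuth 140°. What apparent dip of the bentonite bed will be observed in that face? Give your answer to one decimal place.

Let the plane be z = a·E + b·N + c.
Well 12−Well 11: 43a − 129b = 130.8;  Well 13−Well 11: 200a + 8b = −156.5.
Solving gives a = −0.73218, b = −1.25801.
Unit vector along 140° is (sin 140°, cos 140°) = (0.6428, -0.7660).
Slope in that direction = a·(0.6428) + b·(-0.7660) = 0.49306.
Apparent dip = arctan|0.49306| = 26.2° (true dip is 55.5°, so apparent ≤ true as expected).

26.2°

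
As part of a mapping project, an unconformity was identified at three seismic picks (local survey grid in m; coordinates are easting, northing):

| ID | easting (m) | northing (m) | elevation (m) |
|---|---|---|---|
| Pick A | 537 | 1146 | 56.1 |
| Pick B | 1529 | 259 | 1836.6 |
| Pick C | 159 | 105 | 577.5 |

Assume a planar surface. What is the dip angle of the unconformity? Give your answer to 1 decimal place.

Let the plane be z = a·easting + b·northing + c.
Pick B−Pick A: 992a − 887b = 1780.5;  Pick C−Pick A: −378a − 1041b = 521.4.
Solving gives a = 1.01686, b = −0.87010.
Gradient magnitude |∇z| = √(a² + b²) = √(1.03400 + 0.75707) = 1.33831.
True dip = arctan(1.33831) = 53.2°, dipping toward NW (azimuth ≈ 311°).

53.2°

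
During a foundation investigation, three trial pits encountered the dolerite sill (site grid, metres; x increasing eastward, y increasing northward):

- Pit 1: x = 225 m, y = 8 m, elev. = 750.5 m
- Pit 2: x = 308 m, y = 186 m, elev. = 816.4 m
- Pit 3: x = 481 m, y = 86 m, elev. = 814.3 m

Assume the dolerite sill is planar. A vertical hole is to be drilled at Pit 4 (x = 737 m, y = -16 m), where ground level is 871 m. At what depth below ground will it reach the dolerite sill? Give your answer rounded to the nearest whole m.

Two edge vectors: Pit 1→Pit 2 = (83, 178, 65.9), Pit 1→Pit 3 = (256, 78, 63.8).
Normal n = (Pit 1→Pit 2) × (Pit 1→Pit 3) = (6216.2, 11575, -39094).
So ∂z/∂x = −n_x/n_z = 0.15901 and ∂z/∂y = −n_y/n_z = 0.29608.
Intercept c from Pit 1: 750.5 − 35.78 − 2.37 = 712.35.
At (737, -16): z_contact = 117.2 − 4.7 + 712.35 = 824.8 m.
Depth below ground = 871 − 824.8 = 46 m.

46 m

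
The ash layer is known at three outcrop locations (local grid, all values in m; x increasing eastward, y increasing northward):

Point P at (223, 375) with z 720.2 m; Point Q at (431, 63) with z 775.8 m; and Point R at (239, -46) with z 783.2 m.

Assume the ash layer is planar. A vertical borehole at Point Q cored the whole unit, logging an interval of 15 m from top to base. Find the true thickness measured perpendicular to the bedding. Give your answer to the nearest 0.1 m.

Two edge vectors: Point P→Point Q = (208, -312, 55.6), Point P→Point R = (16, -421, 63).
Normal n = (Point P→Point Q) × (Point P→Point R) = (3751.6, -12214.4, -82576).
So ∂z/∂x = −n_x/n_z = 0.04543 and ∂z/∂y = −n_y/n_z = −0.14792.
|∇z| = √(a²+b²) = 0.15474, so dip δ = arctan(0.15474) = 8.80°.
True thickness = vertical thickness × cos δ = 15 × cos 8.80° = 14.8 m.

14.8 m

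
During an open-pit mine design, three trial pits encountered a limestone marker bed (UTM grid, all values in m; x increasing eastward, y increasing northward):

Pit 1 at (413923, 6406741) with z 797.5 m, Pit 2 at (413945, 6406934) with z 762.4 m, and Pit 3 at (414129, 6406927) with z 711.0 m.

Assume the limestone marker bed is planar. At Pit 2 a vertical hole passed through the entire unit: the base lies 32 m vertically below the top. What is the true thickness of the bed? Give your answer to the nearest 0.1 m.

Two edge vectors: Pit 1→Pit 2 = (22, 193, -35.1), Pit 1→Pit 3 = (206, 186, -86.5).
Normal n = (Pit 1→Pit 2) × (Pit 1→Pit 3) = (-10165.9, -5327.6, -35666).
So ∂z/∂x = −n_x/n_z = −0.28503 and ∂z/∂y = −n_y/n_z = −0.14937.
|∇z| = √(a²+b²) = 0.32180, so dip δ = arctan(0.32180) = 17.84°.
True thickness = vertical thickness × cos δ = 32 × cos 17.84° = 30.5 m.

30.5 m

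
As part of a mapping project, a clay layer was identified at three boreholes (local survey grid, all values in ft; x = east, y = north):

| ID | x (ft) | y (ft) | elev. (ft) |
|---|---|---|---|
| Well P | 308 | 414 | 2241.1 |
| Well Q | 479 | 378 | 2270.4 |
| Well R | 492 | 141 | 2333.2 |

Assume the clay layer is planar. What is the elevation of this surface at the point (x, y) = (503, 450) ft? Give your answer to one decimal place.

2254.6 ft

Two edge vectors: Well P→Well Q = (171, -36, 29.3), Well P→Well R = (184, -273, 92.1).
Normal n = (Well P→Well Q) × (Well P→Well R) = (4683.3, -10357.9, -40059).
So ∂z/∂x = −n_x/n_z = 0.11691 and ∂z/∂y = −n_y/n_z = −0.25857.
Intercept c from Well P: 2241.1 − 36.01 + 107.05 = 2312.14.
At (503, 450): z = 58.8 − 116.4 + 2312.14 = 2254.6 ft.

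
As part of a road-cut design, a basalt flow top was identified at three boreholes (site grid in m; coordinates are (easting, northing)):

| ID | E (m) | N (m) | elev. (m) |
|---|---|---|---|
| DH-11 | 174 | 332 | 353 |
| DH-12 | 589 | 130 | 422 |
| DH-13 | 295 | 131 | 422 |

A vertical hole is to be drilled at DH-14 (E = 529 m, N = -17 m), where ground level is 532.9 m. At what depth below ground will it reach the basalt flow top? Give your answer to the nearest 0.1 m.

Two edge vectors: DH-11→DH-12 = (415, -202, 69), DH-11→DH-13 = (121, -201, 69).
Normal n = (DH-11→DH-12) × (DH-11→DH-13) = (-69, -20286, -58973).
So ∂z/∂E = −n_x/n_z = −0.00117 and ∂z/∂N = −n_y/n_z = −0.34399.
Intercept c from DH-11: 353 + 0.20 + 114.20 = 467.41.
At (529, -17): z_contact = −0.62 + 5.85 + 467.41 = 472.64 m.
Depth below ground = 532.9 − 472.64 = 60.3 m.

60.3 m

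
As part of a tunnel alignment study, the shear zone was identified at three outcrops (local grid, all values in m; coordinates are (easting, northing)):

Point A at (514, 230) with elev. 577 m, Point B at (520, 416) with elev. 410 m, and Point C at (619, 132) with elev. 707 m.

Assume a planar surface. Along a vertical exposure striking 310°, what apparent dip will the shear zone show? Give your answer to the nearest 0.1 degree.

41.4°

Two edge vectors: Point A→Point B = (6, 186, -167), Point A→Point C = (105, -98, 130).
Normal n = (Point A→Point B) × (Point A→Point C) = (7814, -18315, -20118).
So ∂z/∂E = −n_x/n_z = 0.38841 and ∂z/∂N = −n_y/n_z = −0.91038.
Unit vector along 310° is (sin 310°, cos 310°) = (-0.7660, 0.6428).
Slope in that direction = a·(-0.7660) + b·(0.6428) = −0.88272.
Apparent dip = arctan|0.88272| = 41.4° (true dip is 44.7°, so apparent ≤ true as expected).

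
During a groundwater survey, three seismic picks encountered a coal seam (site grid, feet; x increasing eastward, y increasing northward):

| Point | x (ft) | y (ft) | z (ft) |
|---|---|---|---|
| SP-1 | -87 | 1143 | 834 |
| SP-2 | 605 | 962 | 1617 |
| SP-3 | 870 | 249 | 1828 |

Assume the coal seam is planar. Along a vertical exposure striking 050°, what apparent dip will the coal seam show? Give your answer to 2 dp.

44.51°

Two edge vectors: SP-1→SP-2 = (692, -181, 783), SP-1→SP-3 = (957, -894, 994).
Normal n = (SP-1→SP-2) × (SP-1→SP-3) = (520088, 61483, -445431).
So ∂z/∂x = −n_x/n_z = 1.16761 and ∂z/∂y = −n_y/n_z = 0.13803.
Unit vector along 050° is (sin 50°, cos 50°) = (0.7660, 0.6428).
Slope in that direction = a·(0.7660) + b·(0.6428) = 0.98316.
Apparent dip = arctan|0.98316| = 44.51° (true dip is 49.6°, so apparent ≤ true as expected).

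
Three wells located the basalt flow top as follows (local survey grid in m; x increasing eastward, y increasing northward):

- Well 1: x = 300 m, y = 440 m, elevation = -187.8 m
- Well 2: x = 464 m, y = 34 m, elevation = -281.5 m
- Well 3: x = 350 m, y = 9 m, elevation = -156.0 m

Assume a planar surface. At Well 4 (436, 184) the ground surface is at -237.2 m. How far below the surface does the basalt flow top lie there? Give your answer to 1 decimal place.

44.2 m

Let the plane be z = a·x + b·y + c.
Well 2−Well 1: 164a − 406b = −93.7;  Well 3−Well 1: 50a − 431b = 31.8.
Solving gives a = −1.05779, b = −0.19649.
Then c = -187.8 − a·300 − b·440 = 215.99.
At (436, 184): z_contact = −461.19 − 36.16 + 215.99 = -281.36 m.
Depth below ground = -237.2 − (-281.36) = 44.2 m.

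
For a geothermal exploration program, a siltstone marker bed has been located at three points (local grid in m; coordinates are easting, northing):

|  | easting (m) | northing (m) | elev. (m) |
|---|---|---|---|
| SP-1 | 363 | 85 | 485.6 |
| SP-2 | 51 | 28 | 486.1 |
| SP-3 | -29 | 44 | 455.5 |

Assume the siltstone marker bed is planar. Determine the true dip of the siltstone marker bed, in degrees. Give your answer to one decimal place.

Two edge vectors: SP-1→SP-2 = (-312, -57, 0.5), SP-1→SP-3 = (-392, -41, -30.1).
Normal n = (SP-1→SP-2) × (SP-1→SP-3) = (1736.2, -9587.2, -9552).
So ∂z/∂easting = −n_x/n_z = 0.18176 and ∂z/∂northing = −n_y/n_z = −1.00369.
Gradient magnitude |∇z| = √(a² + b²) = √(0.03304 + 1.00738) = 1.02001.
True dip = arctan(1.02001) = 45.6°, dipping toward N (azimuth ≈ 350°).

45.6°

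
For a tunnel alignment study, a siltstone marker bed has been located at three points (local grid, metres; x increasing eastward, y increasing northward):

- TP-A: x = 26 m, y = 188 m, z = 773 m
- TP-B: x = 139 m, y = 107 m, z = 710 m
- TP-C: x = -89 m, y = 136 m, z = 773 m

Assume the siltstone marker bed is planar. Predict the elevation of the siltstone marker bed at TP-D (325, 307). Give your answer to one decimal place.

Two edge vectors: TP-A→TP-B = (113, -81, -63), TP-A→TP-C = (-115, -52, 0).
Normal n = (TP-A→TP-B) × (TP-A→TP-C) = (-3276, 7245, -15191).
So ∂z/∂x = −n_x/n_z = −0.21565 and ∂z/∂y = −n_y/n_z = 0.47693.
Intercept c from TP-A: 773 + 5.61 − 89.66 = 688.94.
At (325, 307): z = −70.1 + 146.4 + 688.94 = 765.3 m.

765.3 m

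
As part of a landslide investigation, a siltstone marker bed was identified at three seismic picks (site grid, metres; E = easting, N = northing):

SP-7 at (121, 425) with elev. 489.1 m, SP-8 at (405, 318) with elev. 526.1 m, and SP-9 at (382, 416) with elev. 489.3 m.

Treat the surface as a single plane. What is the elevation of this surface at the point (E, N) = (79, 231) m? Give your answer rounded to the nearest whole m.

Let the plane be z = a·E + b·N + c.
SP-8−SP-7: 284a − 107b = 37;  SP-9−SP-7: 261a − 9b = 0.2.
Solving gives a = −0.01228, b = −0.37839.
Then c = 489.1 − a·121 − b·425 = 651.40.
At (79, 231): z = −1.0 − 87.4 + 651.40 = 563.0 m.

563 m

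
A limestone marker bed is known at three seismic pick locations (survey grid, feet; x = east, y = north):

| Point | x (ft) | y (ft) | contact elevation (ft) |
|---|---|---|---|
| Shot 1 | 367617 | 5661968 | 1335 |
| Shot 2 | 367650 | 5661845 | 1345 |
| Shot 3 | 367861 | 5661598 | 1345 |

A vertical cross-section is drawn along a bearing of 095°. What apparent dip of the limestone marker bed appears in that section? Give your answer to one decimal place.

7.3°

Let the plane be z = a·x + b·y + c.
Shot 2−Shot 1: 33a − 123b = 10;  Shot 3−Shot 1: 244a − 370b = 10.
Solving gives a = −0.13875, b = −0.11853.
Unit vector along 095° is (sin 95°, cos 95°) = (0.9962, -0.0872).
Slope in that direction = a·(0.9962) + b·(-0.0872) = −0.12789.
Apparent dip = arctan|0.12789| = 7.3° (true dip is 10.3°, so apparent ≤ true as expected).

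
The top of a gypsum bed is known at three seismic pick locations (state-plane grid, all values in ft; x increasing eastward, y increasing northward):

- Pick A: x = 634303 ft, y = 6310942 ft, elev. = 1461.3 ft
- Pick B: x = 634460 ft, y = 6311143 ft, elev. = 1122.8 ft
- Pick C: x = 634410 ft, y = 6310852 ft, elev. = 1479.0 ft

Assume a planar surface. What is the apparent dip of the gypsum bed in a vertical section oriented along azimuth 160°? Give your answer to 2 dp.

37.60°

Two edge vectors: Pick A→Pick B = (157, 201, -338.5), Pick A→Pick C = (107, -90, 17.7).
Normal n = (Pick A→Pick B) × (Pick A→Pick C) = (-26907.3, -38998.4, -35637).
So ∂z/∂x = −n_x/n_z = −0.75504 and ∂z/∂y = −n_y/n_z = −1.09432.
Unit vector along 160° is (sin 160°, cos 160°) = (0.3420, -0.9397).
Slope in that direction = a·(0.3420) + b·(-0.9397) = 0.77009.
Apparent dip = arctan|0.77009| = 37.60° (true dip is 53.1°, so apparent ≤ true as expected).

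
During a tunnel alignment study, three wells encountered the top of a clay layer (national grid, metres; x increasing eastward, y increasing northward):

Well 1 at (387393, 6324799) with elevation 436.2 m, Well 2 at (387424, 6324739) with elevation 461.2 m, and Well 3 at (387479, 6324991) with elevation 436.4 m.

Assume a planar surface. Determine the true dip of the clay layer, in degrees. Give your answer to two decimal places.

Two edge vectors: Well 1→Well 2 = (31, -60, 25), Well 1→Well 3 = (86, 192, 0.2).
Normal n = (Well 1→Well 2) × (Well 1→Well 3) = (-4812, 2143.8, 11112).
So ∂z/∂x = −n_x/n_z = 0.43305 and ∂z/∂y = −n_y/n_z = −0.19293.
Gradient magnitude |∇z| = √(a² + b²) = √(0.18753 + 0.03722) = 0.47408.
True dip = arctan(0.47408) = 25.36°, dipping toward WNW (azimuth ≈ 294°).

25.36°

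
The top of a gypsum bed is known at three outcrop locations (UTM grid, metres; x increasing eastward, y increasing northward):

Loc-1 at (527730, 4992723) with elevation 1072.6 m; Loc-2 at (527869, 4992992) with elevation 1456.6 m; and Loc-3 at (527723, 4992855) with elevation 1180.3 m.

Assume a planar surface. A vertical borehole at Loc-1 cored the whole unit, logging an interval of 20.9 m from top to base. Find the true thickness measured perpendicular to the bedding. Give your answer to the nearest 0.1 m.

Two edge vectors: Loc-1→Loc-2 = (139, 269, 384), Loc-1→Loc-3 = (-7, 132, 107.7).
Normal n = (Loc-1→Loc-2) × (Loc-1→Loc-3) = (-21716.7, -17658.3, 20231).
So ∂z/∂x = −n_x/n_z = 1.07344 and ∂z/∂y = −n_y/n_z = 0.87283.
|∇z| = √(a²+b²) = 1.38351, so dip δ = arctan(1.38351) = 54.14°.
True thickness = vertical thickness × cos δ = 20.9 × cos 54.14° = 12.2 m.

12.2 m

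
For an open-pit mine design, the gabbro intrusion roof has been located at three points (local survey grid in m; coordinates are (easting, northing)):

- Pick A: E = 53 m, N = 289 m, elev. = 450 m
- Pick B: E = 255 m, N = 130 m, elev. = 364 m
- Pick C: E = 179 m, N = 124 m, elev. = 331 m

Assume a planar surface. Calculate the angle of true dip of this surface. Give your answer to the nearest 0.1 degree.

46.5°

Let the plane be z = a·E + b·N + c.
Pick B−Pick A: 202a − 159b = −86;  Pick C−Pick A: 126a − 165b = −119.
Solving gives a = 0.35582, b = 0.99293.
Gradient magnitude |∇z| = √(a² + b²) = √(0.12661 + 0.98591) = 1.05476.
True dip = arctan(1.05476) = 46.5°, dipping toward SSW (azimuth ≈ 200°).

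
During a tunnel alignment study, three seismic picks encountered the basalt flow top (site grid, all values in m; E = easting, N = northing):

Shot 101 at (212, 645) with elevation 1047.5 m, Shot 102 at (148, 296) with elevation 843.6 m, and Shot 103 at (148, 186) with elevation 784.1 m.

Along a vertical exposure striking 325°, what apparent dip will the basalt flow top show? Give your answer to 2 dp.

17.10°

Two edge vectors: Shot 101→Shot 102 = (-64, -349, -203.9), Shot 101→Shot 103 = (-64, -459, -263.4).
Normal n = (Shot 101→Shot 102) × (Shot 101→Shot 103) = (-1663.5, -3808, 7040).
So ∂z/∂E = −n_x/n_z = 0.23629 and ∂z/∂N = −n_y/n_z = 0.54091.
Unit vector along 325° is (sin 325°, cos 325°) = (-0.5736, 0.8192).
Slope in that direction = a·(-0.5736) + b·(0.8192) = 0.30755.
Apparent dip = arctan|0.30755| = 17.10° (true dip is 30.6°, so apparent ≤ true as expected).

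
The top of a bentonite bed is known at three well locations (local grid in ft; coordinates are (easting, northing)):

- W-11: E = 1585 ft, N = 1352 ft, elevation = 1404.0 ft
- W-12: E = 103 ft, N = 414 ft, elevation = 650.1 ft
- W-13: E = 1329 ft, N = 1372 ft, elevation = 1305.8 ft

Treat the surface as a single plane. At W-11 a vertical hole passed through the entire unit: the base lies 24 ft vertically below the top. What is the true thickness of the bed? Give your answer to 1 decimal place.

22.0 ft

Let the plane be z = a·E + b·N + c.
W-12−W-11: −1482a − 938b = −753.9;  W-13−W-11: −256a + 20b = −98.2.
Solving gives a = 0.39734, b = 0.17595.
|∇z| = √(a²+b²) = 0.43455, so dip δ = arctan(0.43455) = 23.49°.
True thickness = vertical thickness × cos δ = 24 × cos 23.49° = 22.0 ft.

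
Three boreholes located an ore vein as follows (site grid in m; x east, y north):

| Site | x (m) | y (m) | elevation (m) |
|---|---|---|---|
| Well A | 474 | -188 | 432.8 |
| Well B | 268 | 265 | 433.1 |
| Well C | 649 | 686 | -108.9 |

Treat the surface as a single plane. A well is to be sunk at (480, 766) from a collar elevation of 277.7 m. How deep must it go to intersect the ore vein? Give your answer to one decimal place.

Let the plane be z = a·x + b·y + c.
Well B−Well A: −206a + 453b = 0.3;  Well C−Well A: 175a + 874b = −541.7.
Solving gives a = −0.94730, b = −0.43012.
Then c = 432.8 − a·474 − b·-188 = 800.96.
At (480, 766): z_contact = −454.70 − 329.47 + 800.96 = 16.78 m.
Depth below ground = 277.7 − 16.78 = 260.9 m.

260.9 m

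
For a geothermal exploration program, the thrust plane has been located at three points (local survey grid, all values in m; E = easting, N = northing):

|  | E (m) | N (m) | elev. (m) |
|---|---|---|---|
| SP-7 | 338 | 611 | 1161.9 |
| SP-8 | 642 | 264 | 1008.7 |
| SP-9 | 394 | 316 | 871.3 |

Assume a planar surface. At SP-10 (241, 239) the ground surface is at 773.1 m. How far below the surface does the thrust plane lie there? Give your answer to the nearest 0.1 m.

110.4 m

Let the plane be z = a·E + b·N + c.
SP-8−SP-7: 304a − 347b = −153.2;  SP-9−SP-7: 56a − 295b = −290.6.
Solving gives a = 0.79211, b = 1.13545.
Then c = 1161.9 − a·338 − b·611 = 200.41.
At (241, 239): z_contact = 190.90 + 271.37 + 200.41 = 662.68 m.
Depth below ground = 773.1 − 662.68 = 110.4 m.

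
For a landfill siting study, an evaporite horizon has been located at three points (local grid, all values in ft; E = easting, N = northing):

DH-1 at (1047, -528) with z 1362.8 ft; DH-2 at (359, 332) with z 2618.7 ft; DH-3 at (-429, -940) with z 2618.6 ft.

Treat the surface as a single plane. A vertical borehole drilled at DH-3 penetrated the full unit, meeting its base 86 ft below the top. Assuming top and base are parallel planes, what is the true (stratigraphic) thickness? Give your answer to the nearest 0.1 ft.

Two edge vectors: DH-1→DH-2 = (-688, 860, 1255.9), DH-1→DH-3 = (-1476, -412, 1255.8).
Normal n = (DH-1→DH-2) × (DH-1→DH-3) = (1597418.8, -989718, 1552816).
So ∂z/∂E = −n_x/n_z = −1.02872 and ∂z/∂N = −n_y/n_z = 0.63737.
|∇z| = √(a²+b²) = 1.21017, so dip δ = arctan(1.21017) = 50.43°.
True thickness = vertical thickness × cos δ = 86 × cos 50.43° = 54.8 ft.

54.8 ft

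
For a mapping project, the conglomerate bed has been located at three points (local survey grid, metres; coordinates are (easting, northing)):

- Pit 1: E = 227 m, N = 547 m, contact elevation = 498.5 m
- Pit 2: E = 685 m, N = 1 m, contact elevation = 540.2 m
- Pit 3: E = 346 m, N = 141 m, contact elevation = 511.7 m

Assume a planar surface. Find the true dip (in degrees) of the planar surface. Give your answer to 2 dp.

4.62°

Two edge vectors: Pit 1→Pit 2 = (458, -546, 41.7), Pit 1→Pit 3 = (119, -406, 13.2).
Normal n = (Pit 1→Pit 2) × (Pit 1→Pit 3) = (9723, -1083.3, -120974).
So ∂z/∂E = −n_x/n_z = 0.08037 and ∂z/∂N = −n_y/n_z = −0.00895.
Gradient magnitude |∇z| = √(a² + b²) = √(0.00646 + 0.00008) = 0.08087.
True dip = arctan(0.08087) = 4.62°, dipping toward W (azimuth ≈ 276°).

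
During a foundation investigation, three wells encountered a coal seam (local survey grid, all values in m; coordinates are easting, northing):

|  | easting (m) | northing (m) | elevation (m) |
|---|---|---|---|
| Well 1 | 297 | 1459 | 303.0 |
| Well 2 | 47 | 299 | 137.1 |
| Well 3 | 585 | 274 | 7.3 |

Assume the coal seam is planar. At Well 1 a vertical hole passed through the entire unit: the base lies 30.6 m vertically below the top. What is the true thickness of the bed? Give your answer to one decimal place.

Two edge vectors: Well 1→Well 2 = (-250, -1160, -165.9), Well 1→Well 3 = (288, -1185, -295.7).
Normal n = (Well 1→Well 2) × (Well 1→Well 3) = (146420.5, -121704.2, 630330).
So ∂z/∂easting = −n_x/n_z = −0.23229 and ∂z/∂northing = −n_y/n_z = 0.19308.
|∇z| = √(a²+b²) = 0.30206, so dip δ = arctan(0.30206) = 16.81°.
True thickness = vertical thickness × cos δ = 30.6 × cos 16.81° = 29.3 m.

29.3 m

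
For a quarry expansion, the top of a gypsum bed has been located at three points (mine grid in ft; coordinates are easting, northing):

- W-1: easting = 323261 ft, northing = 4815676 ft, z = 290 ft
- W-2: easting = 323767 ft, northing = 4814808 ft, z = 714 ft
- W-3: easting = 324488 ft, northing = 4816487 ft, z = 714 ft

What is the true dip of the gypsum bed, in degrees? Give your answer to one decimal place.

27.7°

Let the plane be z = a·easting + b·northing + c.
W-2−W-1: 506a − 868b = 424;  W-3−W-1: 1227a + 811b = 424.
Solving gives a = 0.48251, b = −0.20720.
Gradient magnitude |∇z| = √(a² + b²) = √(0.23282 + 0.04293) = 0.52512.
True dip = arctan(0.52512) = 27.7°, dipping toward WNW (azimuth ≈ 293°).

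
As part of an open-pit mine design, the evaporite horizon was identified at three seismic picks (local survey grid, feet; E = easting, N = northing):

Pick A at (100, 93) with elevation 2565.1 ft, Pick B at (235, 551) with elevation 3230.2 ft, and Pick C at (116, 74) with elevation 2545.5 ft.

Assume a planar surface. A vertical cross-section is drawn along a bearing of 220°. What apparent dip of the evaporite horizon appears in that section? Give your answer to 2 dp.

51.71°

Two edge vectors: Pick A→Pick B = (135, 458, 665.1), Pick A→Pick C = (16, -19, -19.6).
Normal n = (Pick A→Pick B) × (Pick A→Pick C) = (3660.1, 13287.6, -9893).
So ∂z/∂E = −n_x/n_z = 0.36997 and ∂z/∂N = −n_y/n_z = 1.34313.
Unit vector along 220° is (sin 220°, cos 220°) = (-0.6428, -0.7660).
Slope in that direction = a·(-0.6428) + b·(-0.7660) = −1.26671.
Apparent dip = arctan|1.26671| = 51.71° (true dip is 54.3°, so apparent ≤ true as expected).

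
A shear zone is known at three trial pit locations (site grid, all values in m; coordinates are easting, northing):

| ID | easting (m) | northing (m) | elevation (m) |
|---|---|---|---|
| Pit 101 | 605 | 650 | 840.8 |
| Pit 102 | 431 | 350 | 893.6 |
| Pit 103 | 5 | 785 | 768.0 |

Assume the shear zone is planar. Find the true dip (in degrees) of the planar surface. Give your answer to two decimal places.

12.93°

Two edge vectors: Pit 101→Pit 102 = (-174, -300, 52.8), Pit 101→Pit 103 = (-600, 135, -72.8).
Normal n = (Pit 101→Pit 102) × (Pit 101→Pit 103) = (14712, -44347.2, -203490).
So ∂z/∂easting = −n_x/n_z = 0.07230 and ∂z/∂northing = −n_y/n_z = −0.21793.
Gradient magnitude |∇z| = √(a² + b²) = √(0.00523 + 0.04749) = 0.22961.
True dip = arctan(0.22961) = 12.93°, dipping toward NNW (azimuth ≈ 342°).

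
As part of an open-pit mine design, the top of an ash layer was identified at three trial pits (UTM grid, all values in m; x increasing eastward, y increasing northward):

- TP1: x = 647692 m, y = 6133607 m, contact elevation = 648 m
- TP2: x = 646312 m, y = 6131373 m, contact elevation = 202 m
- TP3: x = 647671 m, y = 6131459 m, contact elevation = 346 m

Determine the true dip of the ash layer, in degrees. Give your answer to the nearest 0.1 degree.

Two edge vectors: TP1→TP2 = (-1380, -2234, -446), TP1→TP3 = (-21, -2148, -302).
Normal n = (TP1→TP2) × (TP1→TP3) = (-283340, -407394, 2917326).
So ∂z/∂x = −n_x/n_z = 0.09712 and ∂z/∂y = −n_y/n_z = 0.13965.
Gradient magnitude |∇z| = √(a² + b²) = √(0.00943 + 0.01950) = 0.17010.
True dip = arctan(0.17010) = 9.7°, dipping toward SW (azimuth ≈ 215°).

9.7°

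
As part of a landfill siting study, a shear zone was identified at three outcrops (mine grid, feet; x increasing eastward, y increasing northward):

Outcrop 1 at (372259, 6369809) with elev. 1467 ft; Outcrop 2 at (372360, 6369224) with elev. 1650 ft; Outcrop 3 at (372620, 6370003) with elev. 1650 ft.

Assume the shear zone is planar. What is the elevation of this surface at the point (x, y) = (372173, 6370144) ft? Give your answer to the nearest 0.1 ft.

1344.8 ft

Two edge vectors: Outcrop 1→Outcrop 2 = (101, -585, 183), Outcrop 1→Outcrop 3 = (361, 194, 183).
Normal n = (Outcrop 1→Outcrop 2) × (Outcrop 1→Outcrop 3) = (-142557, 47580, 230779).
So ∂z/∂x = −n_x/n_z = 0.617720850 and ∂z/∂y = −n_y/n_z = −0.206171272.
Intercept c from Outcrop 1: 1467 − 229952.15 + 1313271.62 = 1084786.48.
At (372173, 6370144): z = 229899.0 − 1313340.7 + 1084786.48 = 1344.8 ft.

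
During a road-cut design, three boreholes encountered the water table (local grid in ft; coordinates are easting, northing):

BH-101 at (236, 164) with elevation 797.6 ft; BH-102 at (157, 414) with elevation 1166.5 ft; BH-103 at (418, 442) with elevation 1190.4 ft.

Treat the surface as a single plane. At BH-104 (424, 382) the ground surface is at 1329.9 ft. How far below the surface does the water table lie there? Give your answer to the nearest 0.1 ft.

Let the plane be z = a·easting + b·northing + c.
BH-102−BH-101: −79a + 250b = 368.9;  BH-103−BH-101: 182a + 278b = 392.8.
Solving gives a = −0.06454, b = 1.45520.
Then c = 797.6 − a·236 − b·164 = 574.18.
At (424, 382): z_contact = −27.37 + 555.89 + 574.18 = 1102.70 ft.
Depth below ground = 1329.9 − 1102.70 = 227.2 ft.

227.2 ft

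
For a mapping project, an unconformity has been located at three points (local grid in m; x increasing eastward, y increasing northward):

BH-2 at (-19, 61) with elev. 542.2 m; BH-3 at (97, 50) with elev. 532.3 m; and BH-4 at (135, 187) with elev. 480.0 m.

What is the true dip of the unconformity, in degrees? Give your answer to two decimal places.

20.23°

Two edge vectors: BH-2→BH-3 = (116, -11, -9.9), BH-2→BH-4 = (154, 126, -62.2).
Normal n = (BH-2→BH-3) × (BH-2→BH-4) = (1931.6, 5690.6, 16310).
So ∂z/∂x = −n_x/n_z = −0.11843 and ∂z/∂y = −n_y/n_z = −0.34890.
Gradient magnitude |∇z| = √(a² + b²) = √(0.01403 + 0.12173) = 0.36845.
True dip = arctan(0.36845) = 20.23°, dipping toward NNE (azimuth ≈ 019°).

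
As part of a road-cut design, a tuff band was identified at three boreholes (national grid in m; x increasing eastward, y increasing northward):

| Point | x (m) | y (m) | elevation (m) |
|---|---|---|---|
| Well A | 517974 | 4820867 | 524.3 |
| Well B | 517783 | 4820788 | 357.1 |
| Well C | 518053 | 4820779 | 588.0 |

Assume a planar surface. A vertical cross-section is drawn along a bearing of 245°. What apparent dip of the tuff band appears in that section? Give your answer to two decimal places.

Two edge vectors: Well A→Well B = (-191, -79, -167.2), Well A→Well C = (79, -88, 63.7).
Normal n = (Well A→Well B) × (Well A→Well C) = (-19745.9, -1042.1, 23049).
So ∂z/∂x = −n_x/n_z = 0.85669 and ∂z/∂y = −n_y/n_z = 0.04521.
Unit vector along 245° is (sin 245°, cos 245°) = (-0.9063, -0.4226).
Slope in that direction = a·(-0.9063) + b·(-0.4226) = −0.79553.
Apparent dip = arctan|0.79553| = 38.50° (true dip is 40.6°, so apparent ≤ true as expected).

38.50°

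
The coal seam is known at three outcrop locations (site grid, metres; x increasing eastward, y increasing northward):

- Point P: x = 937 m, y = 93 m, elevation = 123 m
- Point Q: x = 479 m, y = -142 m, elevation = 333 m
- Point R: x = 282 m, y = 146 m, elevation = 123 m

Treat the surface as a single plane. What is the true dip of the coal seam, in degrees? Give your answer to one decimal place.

37.8°

Two edge vectors: Point P→Point Q = (-458, -235, 210), Point P→Point R = (-655, 53, 0).
Normal n = (Point P→Point Q) × (Point P→Point R) = (-11130, -137550, -178199).
So ∂z/∂x = −n_x/n_z = −0.06246 and ∂z/∂y = −n_y/n_z = −0.77189.
Gradient magnitude |∇z| = √(a² + b²) = √(0.00390 + 0.59581) = 0.77441.
True dip = arctan(0.77441) = 37.8°, dipping toward N (azimuth ≈ 005°).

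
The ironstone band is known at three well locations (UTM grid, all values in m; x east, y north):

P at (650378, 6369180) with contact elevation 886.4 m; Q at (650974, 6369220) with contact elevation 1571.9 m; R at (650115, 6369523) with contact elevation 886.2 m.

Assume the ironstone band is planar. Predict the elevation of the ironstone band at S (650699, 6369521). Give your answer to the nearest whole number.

Let the plane be z = a·x + b·y + c.
Q−P: 596a + 40b = 685.5;  R−P: −263a + 343b = −0.2.
Solving gives a = 1.09391341, b = 0.83819017.
Then c = 886.4 − a·650378 − b·6369180 = −6049154.86.
At (650699, 6369521): z = 711808.4 + 5338869.9 − 6049154.86 = 1523.4 m.

1523 m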